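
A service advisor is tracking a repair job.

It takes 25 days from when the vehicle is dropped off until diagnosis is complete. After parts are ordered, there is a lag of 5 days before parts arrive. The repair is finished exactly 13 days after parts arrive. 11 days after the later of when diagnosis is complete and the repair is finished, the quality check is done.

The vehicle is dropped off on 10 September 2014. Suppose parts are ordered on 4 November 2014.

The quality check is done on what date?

The vehicle is dropped off: Sep 10, 2014.
Diagnosis is complete: Sep 10, 2014 + 25 days = Oct 5, 2014.
Parts are ordered: Nov 4, 2014.
Parts arrive: Nov 4, 2014 + 5 days = Nov 9, 2014.
The repair is finished: Nov 9, 2014 + 13 days = Nov 22, 2014.
Both prerequisites met — diagnosis is complete (Oct 5, 2014), the repair is finished (Nov 22, 2014); the later is Nov 22, 2014.
The quality check is done: Nov 22, 2014 + 11 days = Dec 3, 2014.

3 December 2014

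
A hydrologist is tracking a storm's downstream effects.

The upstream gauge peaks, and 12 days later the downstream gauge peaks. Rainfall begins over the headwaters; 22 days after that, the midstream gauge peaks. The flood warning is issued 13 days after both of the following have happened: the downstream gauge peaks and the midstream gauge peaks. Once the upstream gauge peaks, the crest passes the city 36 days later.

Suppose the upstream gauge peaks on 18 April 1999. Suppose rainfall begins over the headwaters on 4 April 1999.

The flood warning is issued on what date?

The upstream gauge peaks: Apr 18, 1999.
The downstream gauge peaks: Apr 18, 1999 + 12 days = Apr 30, 1999.
Rainfall begins over the headwaters: Apr 4, 1999.
The midstream gauge peaks: Apr 4, 1999 + 22 days = Apr 26, 1999.
Both prerequisites met — the downstream gauge peaks (Apr 30, 1999), the midstream gauge peaks (Apr 26, 1999); the later is Apr 30, 1999.
The flood warning is issued: Apr 30, 1999 + 13 days = May 13, 1999.

13 May 1999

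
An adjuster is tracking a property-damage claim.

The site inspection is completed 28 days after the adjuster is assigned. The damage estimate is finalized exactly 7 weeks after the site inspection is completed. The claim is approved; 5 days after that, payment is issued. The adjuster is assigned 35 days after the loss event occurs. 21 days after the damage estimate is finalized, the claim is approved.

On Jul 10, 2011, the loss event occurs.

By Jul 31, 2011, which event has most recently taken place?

The loss event occurs

The loss event occurs: Jul 10, 2011.
The adjuster is assigned: Jul 10, 2011 + 35 days = Aug 14, 2011.
The site inspection is completed: Aug 14, 2011 + 28 days = Sep 11, 2011.
The damage estimate is finalized: Sep 11, 2011 + 7 weeks = Oct 30, 2011.
The claim is approved: Oct 30, 2011 + 21 days = Nov 20, 2011.
Payment is issued: Nov 20, 2011 + 5 days = Nov 25, 2011.
Jul 31, 2011 falls between when the loss event occurs (Jul 10, 2011) and when the adjuster is assigned (Aug 14, 2011).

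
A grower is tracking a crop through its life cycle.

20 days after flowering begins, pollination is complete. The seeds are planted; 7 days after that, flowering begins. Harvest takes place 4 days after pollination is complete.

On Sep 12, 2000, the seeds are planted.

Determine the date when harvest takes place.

The seeds are planted: Sep 12, 2000.
Flowering begins: Sep 12, 2000 + 7 days = Sep 19, 2000.
Pollination is complete: Sep 19, 2000 + 20 days = Oct 9, 2000.
Harvest takes place: Oct 9, 2000 + 4 days = Oct 13, 2000.

Oct 13, 2000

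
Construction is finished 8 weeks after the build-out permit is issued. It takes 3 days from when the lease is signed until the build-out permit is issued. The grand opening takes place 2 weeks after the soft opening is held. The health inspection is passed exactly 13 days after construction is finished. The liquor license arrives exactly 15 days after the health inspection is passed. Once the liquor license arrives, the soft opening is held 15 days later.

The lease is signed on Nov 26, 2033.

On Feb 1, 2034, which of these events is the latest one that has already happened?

Construction is finished

The lease is signed: Nov 26, 2033.
The build-out permit is issued: Nov 26, 2033 + 3 days = Nov 29, 2033.
Construction is finished: Nov 29, 2033 + 8 weeks = Jan 24, 2034.
The health inspection is passed: Jan 24, 2034 + 13 days = Feb 6, 2034.
The liquor license arrives: Feb 6, 2034 + 15 days = Feb 21, 2034.
The soft opening is held: Feb 21, 2034 + 15 days = Mar 8, 2034.
The grand opening takes place: Mar 8, 2034 + 2 weeks = Mar 22, 2034.
Feb 1, 2034 falls between when construction is finished (Jan 24, 2034) and when the health inspection is passed (Feb 6, 2034).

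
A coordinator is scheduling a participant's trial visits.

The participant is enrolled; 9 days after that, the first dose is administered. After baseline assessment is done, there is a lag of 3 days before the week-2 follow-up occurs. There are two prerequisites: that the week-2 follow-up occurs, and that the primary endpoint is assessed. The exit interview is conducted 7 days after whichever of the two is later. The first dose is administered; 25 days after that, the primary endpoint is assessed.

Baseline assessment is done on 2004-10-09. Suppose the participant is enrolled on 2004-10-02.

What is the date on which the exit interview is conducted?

2004-11-12

Baseline assessment is done: Oct 9, 2004.
The week-2 follow-up occurs: Oct 9, 2004 + 3 days = Oct 12, 2004.
The participant is enrolled: Oct 2, 2004.
The first dose is administered: Oct 2, 2004 + 9 days = Oct 11, 2004.
The primary endpoint is assessed: Oct 11, 2004 + 25 days = Nov 5, 2004.
Both prerequisites met — the week-2 follow-up occurs (Oct 12, 2004), the primary endpoint is assessed (Nov 5, 2004); the later is Nov 5, 2004.
The exit interview is conducted: Nov 5, 2004 + 7 days = Nov 12, 2004.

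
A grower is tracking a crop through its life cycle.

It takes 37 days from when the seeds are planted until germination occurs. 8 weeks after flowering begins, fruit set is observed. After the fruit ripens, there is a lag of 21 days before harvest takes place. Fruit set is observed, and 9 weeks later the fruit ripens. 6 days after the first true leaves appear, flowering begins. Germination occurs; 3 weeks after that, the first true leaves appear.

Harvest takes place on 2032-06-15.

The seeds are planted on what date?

2031-11-24

Harvest takes place: Jun 15, 2032.
The fruit ripens: Jun 15, 2032 − 21 days = May 25, 2032.
Fruit set is observed: May 25, 2032 − 9 weeks = Mar 23, 2032.
Flowering begins: Mar 23, 2032 − 8 weeks = Jan 27, 2032.
The first true leaves appear: Jan 27, 2032 − 6 days = Jan 21, 2032.
Germination occurs: Jan 21, 2032 − 3 weeks = Dec 31, 2031.
The seeds are planted: Dec 31, 2031 − 37 days = Nov 24, 2031.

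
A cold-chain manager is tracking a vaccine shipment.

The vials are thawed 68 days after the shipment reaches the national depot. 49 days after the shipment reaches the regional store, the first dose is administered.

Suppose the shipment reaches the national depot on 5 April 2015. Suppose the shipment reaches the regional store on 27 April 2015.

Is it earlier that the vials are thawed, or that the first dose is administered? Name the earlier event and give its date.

The shipment reaches the national depot: Apr 5, 2015.
The vials are thawed: Apr 5, 2015 + 68 days = Jun 12, 2015.
The shipment reaches the regional store: Apr 27, 2015.
The first dose is administered: Apr 27, 2015 + 49 days = Jun 15, 2015.
Comparing: the vials are thawed on Jun 12, 2015 vs the first dose is administered on Jun 15, 2015. Earlier: the vials are thawed.

The vials are thawed — 12 June 2015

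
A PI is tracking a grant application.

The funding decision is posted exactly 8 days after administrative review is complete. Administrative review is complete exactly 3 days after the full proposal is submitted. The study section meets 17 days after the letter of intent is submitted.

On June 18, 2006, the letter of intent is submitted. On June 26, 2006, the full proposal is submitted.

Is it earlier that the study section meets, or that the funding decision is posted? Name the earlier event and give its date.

The study section meets — July 5, 2006

The letter of intent is submitted: Jun 18, 2006.
The study section meets: Jun 18, 2006 + 17 days = Jul 5, 2006.
The full proposal is submitted: Jun 26, 2006.
Administrative review is complete: Jun 26, 2006 + 3 days = Jun 29, 2006.
The funding decision is posted: Jun 29, 2006 + 8 days = Jul 7, 2006.
Comparing: the study section meets on Jul 5, 2006 vs the funding decision is posted on Jul 7, 2006. Earlier: the study section meets.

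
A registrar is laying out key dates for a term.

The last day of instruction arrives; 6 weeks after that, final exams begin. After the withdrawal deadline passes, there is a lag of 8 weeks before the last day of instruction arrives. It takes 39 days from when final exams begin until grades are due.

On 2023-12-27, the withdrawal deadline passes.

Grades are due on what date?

2024-05-12

The withdrawal deadline passes: Dec 27, 2023.
The last day of instruction arrives: Dec 27, 2023 + 8 weeks = Feb 21, 2024.
Final exams begin: Feb 21, 2024 + 6 weeks = Apr 3, 2024.
Grades are due: Apr 3, 2024 + 39 days = May 12, 2024.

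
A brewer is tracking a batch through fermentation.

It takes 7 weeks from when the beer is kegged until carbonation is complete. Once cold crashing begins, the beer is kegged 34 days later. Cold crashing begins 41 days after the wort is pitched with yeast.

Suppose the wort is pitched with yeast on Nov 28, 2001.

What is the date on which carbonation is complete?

Apr 1, 2002

The wort is pitched with yeast: Nov 28, 2001.
Cold crashing begins: Nov 28, 2001 + 41 days = Jan 8, 2002.
The beer is kegged: Jan 8, 2002 + 34 days = Feb 11, 2002.
Carbonation is complete: Feb 11, 2002 + 7 weeks = Apr 1, 2002.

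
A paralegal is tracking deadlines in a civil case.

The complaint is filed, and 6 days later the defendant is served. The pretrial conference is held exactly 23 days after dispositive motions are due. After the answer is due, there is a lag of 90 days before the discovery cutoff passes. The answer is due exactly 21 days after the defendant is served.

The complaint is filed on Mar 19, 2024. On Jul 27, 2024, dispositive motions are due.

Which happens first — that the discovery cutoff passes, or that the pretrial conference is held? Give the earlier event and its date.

The discovery cutoff passes — Jul 14, 2024

The complaint is filed: Mar 19, 2024.
The defendant is served: Mar 19, 2024 + 6 days = Mar 25, 2024.
The answer is due: Mar 25, 2024 + 21 days = Apr 15, 2024.
The discovery cutoff passes: Apr 15, 2024 + 90 days = Jul 14, 2024.
Dispositive motions are due: Jul 27, 2024.
The pretrial conference is held: Jul 27, 2024 + 23 days = Aug 19, 2024.
Comparing: the discovery cutoff passes on Jul 14, 2024 vs the pretrial conference is held on Aug 19, 2024. Earlier: the discovery cutoff passes.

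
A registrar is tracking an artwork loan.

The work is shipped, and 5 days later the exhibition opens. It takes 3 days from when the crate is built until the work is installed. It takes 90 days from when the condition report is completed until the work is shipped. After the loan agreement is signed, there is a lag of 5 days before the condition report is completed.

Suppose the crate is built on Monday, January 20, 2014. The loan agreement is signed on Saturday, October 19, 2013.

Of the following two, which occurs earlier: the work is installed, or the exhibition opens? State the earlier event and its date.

The crate is built: Jan 20, 2014.
The work is installed: Jan 20, 2014 + 3 days = Jan 23, 2014.
The loan agreement is signed: Oct 19, 2013.
The condition report is completed: Oct 19, 2013 + 5 days = Oct 24, 2013.
The work is shipped: Oct 24, 2013 + 90 days = Jan 22, 2014.
The exhibition opens: Jan 22, 2014 + 5 days = Jan 27, 2014.
Comparing: the work is installed on Jan 23, 2014 vs the exhibition opens on Jan 27, 2014. Earlier: the work is installed.

The work is installed — Thursday, January 23, 2014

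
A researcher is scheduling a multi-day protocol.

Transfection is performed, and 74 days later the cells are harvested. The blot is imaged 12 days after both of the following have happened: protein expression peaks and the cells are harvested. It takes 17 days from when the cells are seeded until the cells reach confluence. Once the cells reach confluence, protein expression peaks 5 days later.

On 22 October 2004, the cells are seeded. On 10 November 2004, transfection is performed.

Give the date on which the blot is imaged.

4 February 2005

The cells are seeded: Oct 22, 2004.
The cells reach confluence: Oct 22, 2004 + 17 days = Nov 8, 2004.
Protein expression peaks: Nov 8, 2004 + 5 days = Nov 13, 2004.
Transfection is performed: Nov 10, 2004.
The cells are harvested: Nov 10, 2004 + 74 days = Jan 23, 2005.
Both prerequisites met — protein expression peaks (Nov 13, 2004), the cells are harvested (Jan 23, 2005); the later is Jan 23, 2005.
The blot is imaged: Jan 23, 2005 + 12 days = Feb 4, 2005.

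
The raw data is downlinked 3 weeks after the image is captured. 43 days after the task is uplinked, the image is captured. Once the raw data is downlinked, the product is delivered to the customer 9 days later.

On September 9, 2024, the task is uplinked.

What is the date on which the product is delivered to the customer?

The task is uplinked: Sep 9, 2024.
The image is captured: Sep 9, 2024 + 43 days = Oct 22, 2024.
The raw data is downlinked: Oct 22, 2024 + 3 weeks = Nov 12, 2024.
The product is delivered to the customer: Nov 12, 2024 + 9 days = Nov 21, 2024.

November 21, 2024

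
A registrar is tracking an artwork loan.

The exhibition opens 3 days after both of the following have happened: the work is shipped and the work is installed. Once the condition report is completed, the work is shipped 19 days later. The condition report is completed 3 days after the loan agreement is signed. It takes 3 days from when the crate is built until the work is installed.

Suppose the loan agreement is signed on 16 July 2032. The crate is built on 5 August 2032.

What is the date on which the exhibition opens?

11 August 2032

The loan agreement is signed: Jul 16, 2032.
The condition report is completed: Jul 16, 2032 + 3 days = Jul 19, 2032.
The work is shipped: Jul 19, 2032 + 19 days = Aug 7, 2032.
The crate is built: Aug 5, 2032.
The work is installed: Aug 5, 2032 + 3 days = Aug 8, 2032.
Both prerequisites met — the work is shipped (Aug 7, 2032), the work is installed (Aug 8, 2032); the later is Aug 8, 2032.
The exhibition opens: Aug 8, 2032 + 3 days = Aug 11, 2032.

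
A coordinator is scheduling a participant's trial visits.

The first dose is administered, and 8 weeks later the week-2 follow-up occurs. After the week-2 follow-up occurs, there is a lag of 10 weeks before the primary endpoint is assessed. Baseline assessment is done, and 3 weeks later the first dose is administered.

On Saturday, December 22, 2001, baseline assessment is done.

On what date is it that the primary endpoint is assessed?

Baseline assessment is done: Dec 22, 2001.
The first dose is administered: Dec 22, 2001 + 3 weeks = Jan 12, 2002.
The week-2 follow-up occurs: Jan 12, 2002 + 8 weeks = Mar 9, 2002.
The primary endpoint is assessed: Mar 9, 2002 + 10 weeks = May 18, 2002.

Saturday, May 18, 2002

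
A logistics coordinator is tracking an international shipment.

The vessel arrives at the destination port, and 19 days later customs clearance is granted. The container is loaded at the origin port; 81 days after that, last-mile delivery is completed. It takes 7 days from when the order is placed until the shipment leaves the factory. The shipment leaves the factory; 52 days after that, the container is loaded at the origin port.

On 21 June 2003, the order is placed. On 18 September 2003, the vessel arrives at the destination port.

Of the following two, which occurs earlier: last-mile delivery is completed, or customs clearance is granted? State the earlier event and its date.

The order is placed: Jun 21, 2003.
The shipment leaves the factory: Jun 21, 2003 + 7 days = Jun 28, 2003.
The container is loaded at the origin port: Jun 28, 2003 + 52 days = Aug 19, 2003.
Last-mile delivery is completed: Aug 19, 2003 + 81 days = Nov 8, 2003.
The vessel arrives at the destination port: Sep 18, 2003.
Customs clearance is granted: Sep 18, 2003 + 19 days = Oct 7, 2003.
Comparing: last-mile delivery is completed on Nov 8, 2003 vs customs clearance is granted on Oct 7, 2003. Earlier: customs clearance is granted.

Customs clearance is granted — 7 October 2003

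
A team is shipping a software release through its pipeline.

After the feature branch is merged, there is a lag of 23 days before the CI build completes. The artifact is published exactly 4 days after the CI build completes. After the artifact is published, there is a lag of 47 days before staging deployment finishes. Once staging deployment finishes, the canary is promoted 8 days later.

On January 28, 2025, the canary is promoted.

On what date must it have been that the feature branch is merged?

November 7, 2024

The canary is promoted: Jan 28, 2025.
Staging deployment finishes: Jan 28, 2025 − 8 days = Jan 20, 2025.
The artifact is published: Jan 20, 2025 − 47 days = Dec 4, 2024.
The CI build completes: Dec 4, 2024 − 4 days = Nov 30, 2024.
The feature branch is merged: Nov 30, 2024 − 23 days = Nov 7, 2024.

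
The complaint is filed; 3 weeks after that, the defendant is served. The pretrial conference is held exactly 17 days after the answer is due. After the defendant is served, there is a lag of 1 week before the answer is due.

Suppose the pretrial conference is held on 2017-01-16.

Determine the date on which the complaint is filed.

2016-12-02

The pretrial conference is held: Jan 16, 2017.
The answer is due: Jan 16, 2017 − 17 days = Dec 30, 2016.
The defendant is served: Dec 30, 2016 − 1 week = Dec 23, 2016.
The complaint is filed: Dec 23, 2016 − 3 weeks = Dec 2, 2016.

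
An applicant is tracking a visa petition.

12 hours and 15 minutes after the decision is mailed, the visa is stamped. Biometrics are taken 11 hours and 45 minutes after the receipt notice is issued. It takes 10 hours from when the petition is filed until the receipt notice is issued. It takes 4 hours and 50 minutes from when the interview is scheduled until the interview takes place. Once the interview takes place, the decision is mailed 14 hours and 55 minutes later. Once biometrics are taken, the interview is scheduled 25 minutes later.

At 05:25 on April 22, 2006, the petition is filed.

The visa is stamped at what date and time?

The petition is filed: 05:25 Apr 22, 2006.
The receipt notice is issued: 05:25 Apr 22, 2006 + 10h = 15:25 Apr 22, 2006.
Biometrics are taken: 15:25 Apr 22, 2006 + 11h45m = 03:10 Apr 23, 2006.
The interview is scheduled: 03:10 Apr 23, 2006 + 25m = 03:35 Apr 23, 2006.
The interview takes place: 03:35 Apr 23, 2006 + 4h50m = 08:25 Apr 23, 2006.
The decision is mailed: 08:25 Apr 23, 2006 + 14h55m = 23:20 Apr 23, 2006.
The visa is stamped: 23:20 Apr 23, 2006 + 12h15m = 11:35 Apr 24, 2006.

11:35 on April 24, 2006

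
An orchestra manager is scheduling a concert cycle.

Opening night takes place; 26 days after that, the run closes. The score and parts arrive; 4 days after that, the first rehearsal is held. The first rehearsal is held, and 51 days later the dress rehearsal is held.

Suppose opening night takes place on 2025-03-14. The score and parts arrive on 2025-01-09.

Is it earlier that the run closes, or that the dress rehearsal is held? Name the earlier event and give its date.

Opening night takes place: Mar 14, 2025.
The run closes: Mar 14, 2025 + 26 days = Apr 9, 2025.
The score and parts arrive: Jan 9, 2025.
The first rehearsal is held: Jan 9, 2025 + 4 days = Jan 13, 2025.
The dress rehearsal is held: Jan 13, 2025 + 51 days = Mar 5, 2025.
Comparing: the run closes on Apr 9, 2025 vs the dress rehearsal is held on Mar 5, 2025. Earlier: the dress rehearsal is held.

The dress rehearsal is held — 2025-03-05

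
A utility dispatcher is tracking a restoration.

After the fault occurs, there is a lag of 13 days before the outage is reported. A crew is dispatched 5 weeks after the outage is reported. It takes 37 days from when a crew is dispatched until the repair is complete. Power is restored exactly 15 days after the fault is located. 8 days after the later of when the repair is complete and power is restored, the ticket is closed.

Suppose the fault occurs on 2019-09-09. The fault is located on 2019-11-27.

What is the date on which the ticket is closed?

The fault occurs: Sep 9, 2019.
The outage is reported: Sep 9, 2019 + 13 days = Sep 22, 2019.
A crew is dispatched: Sep 22, 2019 + 5 weeks = Oct 27, 2019.
The repair is complete: Oct 27, 2019 + 37 days = Dec 3, 2019.
The fault is located: Nov 27, 2019.
Power is restored: Nov 27, 2019 + 15 days = Dec 12, 2019.
Both prerequisites met — the repair is complete (Dec 3, 2019), power is restored (Dec 12, 2019); the later is Dec 12, 2019.
The ticket is closed: Dec 12, 2019 + 8 days = Dec 20, 2019.

2019-12-20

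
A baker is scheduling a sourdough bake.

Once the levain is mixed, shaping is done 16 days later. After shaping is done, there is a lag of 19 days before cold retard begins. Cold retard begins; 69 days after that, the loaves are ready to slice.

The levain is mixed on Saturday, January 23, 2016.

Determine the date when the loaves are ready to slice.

The levain is mixed: Jan 23, 2016.
Shaping is done: Jan 23, 2016 + 16 days = Feb 8, 2016.
Cold retard begins: Feb 8, 2016 + 19 days = Feb 27, 2016.
The loaves are ready to slice: Feb 27, 2016 + 69 days = May 6, 2016.

Friday, May 6, 2016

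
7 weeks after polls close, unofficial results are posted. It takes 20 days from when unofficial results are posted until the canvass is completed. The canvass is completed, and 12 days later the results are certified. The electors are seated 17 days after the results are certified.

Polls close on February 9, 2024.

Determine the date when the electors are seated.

May 17, 2024

Polls close: Feb 9, 2024.
Unofficial results are posted: Feb 9, 2024 + 7 weeks = Mar 29, 2024.
The canvass is completed: Mar 29, 2024 + 20 days = Apr 18, 2024.
The results are certified: Apr 18, 2024 + 12 days = Apr 30, 2024.
The electors are seated: Apr 30, 2024 + 17 days = May 17, 2024.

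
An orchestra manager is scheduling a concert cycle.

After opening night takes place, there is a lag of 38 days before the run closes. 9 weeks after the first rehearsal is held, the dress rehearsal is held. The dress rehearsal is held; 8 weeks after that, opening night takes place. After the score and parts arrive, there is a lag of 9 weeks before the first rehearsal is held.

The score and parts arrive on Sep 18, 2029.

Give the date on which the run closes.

The score and parts arrive: Sep 18, 2029.
The first rehearsal is held: Sep 18, 2029 + 9 weeks = Nov 20, 2029.
The dress rehearsal is held: Nov 20, 2029 + 9 weeks = Jan 22, 2030.
Opening night takes place: Jan 22, 2030 + 8 weeks = Mar 19, 2030.
The run closes: Mar 19, 2030 + 38 days = Apr 26, 2030.

Apr 26, 2030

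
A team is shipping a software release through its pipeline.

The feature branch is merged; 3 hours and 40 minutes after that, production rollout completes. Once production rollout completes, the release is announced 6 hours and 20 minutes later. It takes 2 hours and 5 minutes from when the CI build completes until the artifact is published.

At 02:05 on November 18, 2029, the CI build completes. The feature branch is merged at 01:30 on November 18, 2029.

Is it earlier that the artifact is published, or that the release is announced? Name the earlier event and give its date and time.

The artifact is published — 04:10 on November 18, 2029

The CI build completes: 02:05 Nov 18, 2029.
The artifact is published: 02:05 Nov 18, 2029 + 2h05m = 04:10 Nov 18, 2029.
The feature branch is merged: 01:30 Nov 18, 2029.
Production rollout completes: 01:30 Nov 18, 2029 + 3h40m = 05:10 Nov 18, 2029.
The release is announced: 05:10 Nov 18, 2029 + 6h20m = 11:30 Nov 18, 2029.
Comparing: the artifact is published at 04:10 Nov 18, 2029 vs the release is announced at 11:30 Nov 18, 2029. Earlier: the artifact is published.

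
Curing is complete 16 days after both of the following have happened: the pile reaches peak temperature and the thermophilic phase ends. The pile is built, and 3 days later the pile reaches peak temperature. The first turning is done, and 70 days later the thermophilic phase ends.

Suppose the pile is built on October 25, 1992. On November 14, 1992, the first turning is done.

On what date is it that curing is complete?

February 8, 1993

The pile is built: Oct 25, 1992.
The pile reaches peak temperature: Oct 25, 1992 + 3 days = Oct 28, 1992.
The first turning is done: Nov 14, 1992.
The thermophilic phase ends: Nov 14, 1992 + 70 days = Jan 23, 1993.
Both prerequisites met — the pile reaches peak temperature (Oct 28, 1992), the thermophilic phase ends (Jan 23, 1993); the later is Jan 23, 1993.
Curing is complete: Jan 23, 1993 + 16 days = Feb 8, 1993.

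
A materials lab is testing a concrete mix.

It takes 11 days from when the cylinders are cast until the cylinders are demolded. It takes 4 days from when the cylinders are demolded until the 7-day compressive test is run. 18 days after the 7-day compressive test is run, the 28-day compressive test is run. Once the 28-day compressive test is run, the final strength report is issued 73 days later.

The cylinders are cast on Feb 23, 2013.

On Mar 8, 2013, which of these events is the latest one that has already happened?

The cylinders are demolded

The cylinders are cast: Feb 23, 2013.
The cylinders are demolded: Feb 23, 2013 + 11 days = Mar 6, 2013.
The 7-day compressive test is run: Mar 6, 2013 + 4 days = Mar 10, 2013.
The 28-day compressive test is run: Mar 10, 2013 + 18 days = Mar 28, 2013.
The final strength report is issued: Mar 28, 2013 + 73 days = Jun 9, 2013.
Mar 8, 2013 falls between when the cylinders are demolded (Mar 6, 2013) and when the 7-day compressive test is run (Mar 10, 2013).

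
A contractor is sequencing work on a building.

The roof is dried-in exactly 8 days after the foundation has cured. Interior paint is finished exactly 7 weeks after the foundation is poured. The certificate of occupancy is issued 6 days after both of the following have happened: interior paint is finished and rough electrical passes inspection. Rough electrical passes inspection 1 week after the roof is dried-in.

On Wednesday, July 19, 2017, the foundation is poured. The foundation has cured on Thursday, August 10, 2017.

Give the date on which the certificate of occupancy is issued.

Tuesday, September 12, 2017

The foundation is poured: Jul 19, 2017.
Interior paint is finished: Jul 19, 2017 + 7 weeks = Sep 6, 2017.
The foundation has cured: Aug 10, 2017.
The roof is dried-in: Aug 10, 2017 + 8 days = Aug 18, 2017.
Rough electrical passes inspection: Aug 18, 2017 + 1 week = Aug 25, 2017.
Both prerequisites met — interior paint is finished (Sep 6, 2017), rough electrical passes inspection (Aug 25, 2017); the later is Sep 6, 2017.
The certificate of occupancy is issued: Sep 6, 2017 + 6 days = Sep 12, 2017.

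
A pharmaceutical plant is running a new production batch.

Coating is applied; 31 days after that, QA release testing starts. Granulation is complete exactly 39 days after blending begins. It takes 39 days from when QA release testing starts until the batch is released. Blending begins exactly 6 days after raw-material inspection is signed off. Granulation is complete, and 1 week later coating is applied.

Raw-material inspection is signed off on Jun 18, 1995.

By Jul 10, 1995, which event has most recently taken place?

Raw-material inspection is signed off: Jun 18, 1995.
Blending begins: Jun 18, 1995 + 6 days = Jun 24, 1995.
Granulation is complete: Jun 24, 1995 + 39 days = Aug 2, 1995.
Coating is applied: Aug 2, 1995 + 1 week = Aug 9, 1995.
QA release testing starts: Aug 9, 1995 + 31 days = Sep 9, 1995.
The batch is released: Sep 9, 1995 + 39 days = Oct 18, 1995.
Jul 10, 1995 falls between when blending begins (Jun 24, 1995) and when granulation is complete (Aug 2, 1995).

Blending begins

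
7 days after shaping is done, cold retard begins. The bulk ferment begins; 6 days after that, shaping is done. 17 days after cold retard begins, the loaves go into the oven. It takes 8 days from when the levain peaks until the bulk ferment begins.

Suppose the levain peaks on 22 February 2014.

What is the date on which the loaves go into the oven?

1 April 2014

The levain peaks: Feb 22, 2014.
The bulk ferment begins: Feb 22, 2014 + 8 days = Mar 2, 2014.
Shaping is done: Mar 2, 2014 + 6 days = Mar 8, 2014.
Cold retard begins: Mar 8, 2014 + 7 days = Mar 15, 2014.
The loaves go into the oven: Mar 15, 2014 + 17 days = Apr 1, 2014.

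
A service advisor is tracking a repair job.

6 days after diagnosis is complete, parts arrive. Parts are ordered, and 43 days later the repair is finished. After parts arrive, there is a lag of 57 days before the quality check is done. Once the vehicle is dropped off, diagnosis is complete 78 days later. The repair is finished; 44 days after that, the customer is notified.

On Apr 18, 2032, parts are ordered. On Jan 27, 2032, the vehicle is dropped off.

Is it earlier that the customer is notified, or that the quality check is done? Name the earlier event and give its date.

Parts are ordered: Apr 18, 2032.
The repair is finished: Apr 18, 2032 + 43 days = May 31, 2032.
The customer is notified: May 31, 2032 + 44 days = Jul 14, 2032.
The vehicle is dropped off: Jan 27, 2032.
Diagnosis is complete: Jan 27, 2032 + 78 days = Apr 14, 2032.
Parts arrive: Apr 14, 2032 + 6 days = Apr 20, 2032.
The quality check is done: Apr 20, 2032 + 57 days = Jun 16, 2032.
Comparing: the customer is notified on Jul 14, 2032 vs the quality check is done on Jun 16, 2032. Earlier: the quality check is done.

The quality check is done — Jun 16, 2032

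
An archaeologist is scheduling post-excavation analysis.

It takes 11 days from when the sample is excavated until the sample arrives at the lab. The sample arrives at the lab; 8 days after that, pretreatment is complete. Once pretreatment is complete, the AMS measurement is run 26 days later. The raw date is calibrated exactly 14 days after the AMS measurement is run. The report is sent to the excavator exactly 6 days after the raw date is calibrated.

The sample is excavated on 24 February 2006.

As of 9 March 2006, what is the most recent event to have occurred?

The sample is excavated: Feb 24, 2006.
The sample arrives at the lab: Feb 24, 2006 + 11 days = Mar 7, 2006.
Pretreatment is complete: Mar 7, 2006 + 8 days = Mar 15, 2006.
The AMS measurement is run: Mar 15, 2006 + 26 days = Apr 10, 2006.
The raw date is calibrated: Apr 10, 2006 + 14 days = Apr 24, 2006.
The report is sent to the excavator: Apr 24, 2006 + 6 days = Apr 30, 2006.
Mar 9, 2006 falls between when the sample arrives at the lab (Mar 7, 2006) and when pretreatment is complete (Mar 15, 2006).

The sample arrives at the lab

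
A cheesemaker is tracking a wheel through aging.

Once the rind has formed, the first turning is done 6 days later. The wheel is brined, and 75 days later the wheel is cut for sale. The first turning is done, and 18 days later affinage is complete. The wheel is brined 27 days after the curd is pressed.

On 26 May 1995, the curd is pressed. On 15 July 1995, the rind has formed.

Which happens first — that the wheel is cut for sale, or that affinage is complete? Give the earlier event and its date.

The curd is pressed: May 26, 1995.
The wheel is brined: May 26, 1995 + 27 days = Jun 22, 1995.
The wheel is cut for sale: Jun 22, 1995 + 75 days = Sep 5, 1995.
The rind has formed: Jul 15, 1995.
The first turning is done: Jul 15, 1995 + 6 days = Jul 21, 1995.
Affinage is complete: Jul 21, 1995 + 18 days = Aug 8, 1995.
Comparing: the wheel is cut for sale on Sep 5, 1995 vs affinage is complete on Aug 8, 1995. Earlier: affinage is complete.

Affinage is complete — 8 August 1995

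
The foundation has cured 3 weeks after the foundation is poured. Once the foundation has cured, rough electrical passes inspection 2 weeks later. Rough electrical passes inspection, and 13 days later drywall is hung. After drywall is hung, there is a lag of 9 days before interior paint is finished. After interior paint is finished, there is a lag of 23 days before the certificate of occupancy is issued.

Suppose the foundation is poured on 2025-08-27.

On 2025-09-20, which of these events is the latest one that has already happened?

The foundation has cured

The foundation is poured: Aug 27, 2025.
The foundation has cured: Aug 27, 2025 + 3 weeks = Sep 17, 2025.
Rough electrical passes inspection: Sep 17, 2025 + 2 weeks = Oct 1, 2025.
Drywall is hung: Oct 1, 2025 + 13 days = Oct 14, 2025.
Interior paint is finished: Oct 14, 2025 + 9 days = Oct 23, 2025.
The certificate of occupancy is issued: Oct 23, 2025 + 23 days = Nov 15, 2025.
Sep 20, 2025 falls between when the foundation has cured (Sep 17, 2025) and when rough electrical passes inspection (Oct 1, 2025).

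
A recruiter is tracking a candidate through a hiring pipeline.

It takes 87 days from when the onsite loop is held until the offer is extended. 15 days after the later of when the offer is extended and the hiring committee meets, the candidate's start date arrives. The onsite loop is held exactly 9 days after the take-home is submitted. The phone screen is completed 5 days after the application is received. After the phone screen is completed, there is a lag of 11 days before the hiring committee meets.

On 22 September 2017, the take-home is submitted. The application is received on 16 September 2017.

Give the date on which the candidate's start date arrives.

11 January 2018

The take-home is submitted: Sep 22, 2017.
The onsite loop is held: Sep 22, 2017 + 9 days = Oct 1, 2017.
The offer is extended: Oct 1, 2017 + 87 days = Dec 27, 2017.
The application is received: Sep 16, 2017.
The phone screen is completed: Sep 16, 2017 + 5 days = Sep 21, 2017.
The hiring committee meets: Sep 21, 2017 + 11 days = Oct 2, 2017.
Both prerequisites met — the offer is extended (Dec 27, 2017), the hiring committee meets (Oct 2, 2017); the later is Dec 27, 2017.
The candidate's start date arrives: Dec 27, 2017 + 15 days = Jan 11, 2018.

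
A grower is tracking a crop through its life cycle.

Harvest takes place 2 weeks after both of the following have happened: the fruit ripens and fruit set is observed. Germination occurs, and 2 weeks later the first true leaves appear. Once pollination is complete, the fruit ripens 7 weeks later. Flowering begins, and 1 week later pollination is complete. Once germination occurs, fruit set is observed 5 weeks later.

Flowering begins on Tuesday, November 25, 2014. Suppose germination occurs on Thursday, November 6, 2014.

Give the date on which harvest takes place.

Flowering begins: Nov 25, 2014.
Pollination is complete: Nov 25, 2014 + 1 week = Dec 2, 2014.
The fruit ripens: Dec 2, 2014 + 7 weeks = Jan 20, 2015.
Germination occurs: Nov 6, 2014.
Fruit set is observed: Nov 6, 2014 + 5 weeks = Dec 11, 2014.
Both prerequisites met — the fruit ripens (Jan 20, 2015), fruit set is observed (Dec 11, 2014); the later is Jan 20, 2015.
Harvest takes place: Jan 20, 2015 + 2 weeks = Feb 3, 2015.

Tuesday, February 3, 2015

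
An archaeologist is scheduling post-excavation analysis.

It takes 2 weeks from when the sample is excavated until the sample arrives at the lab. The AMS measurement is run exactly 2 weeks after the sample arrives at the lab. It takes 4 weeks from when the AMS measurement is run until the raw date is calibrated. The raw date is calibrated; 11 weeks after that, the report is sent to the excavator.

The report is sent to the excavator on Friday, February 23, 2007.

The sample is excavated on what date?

The report is sent to the excavator: Feb 23, 2007.
The raw date is calibrated: Feb 23, 2007 − 11 weeks = Dec 8, 2006.
The AMS measurement is run: Dec 8, 2006 − 4 weeks = Nov 10, 2006.
The sample arrives at the lab: Nov 10, 2006 − 2 weeks = Oct 27, 2006.
The sample is excavated: Oct 27, 2006 − 2 weeks = Oct 13, 2006.

Friday, October 13, 2006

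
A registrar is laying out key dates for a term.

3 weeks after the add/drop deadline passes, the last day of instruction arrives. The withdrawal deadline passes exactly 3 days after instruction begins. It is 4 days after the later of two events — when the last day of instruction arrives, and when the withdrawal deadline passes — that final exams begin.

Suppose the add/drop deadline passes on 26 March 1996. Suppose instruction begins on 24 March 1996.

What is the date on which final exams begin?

20 April 1996

The add/drop deadline passes: Mar 26, 1996.
The last day of instruction arrives: Mar 26, 1996 + 3 weeks = Apr 16, 1996.
Instruction begins: Mar 24, 1996.
The withdrawal deadline passes: Mar 24, 1996 + 3 days = Mar 27, 1996.
Both prerequisites met — the last day of instruction arrives (Apr 16, 1996), the withdrawal deadline passes (Mar 27, 1996); the later is Apr 16, 1996.
Final exams begin: Apr 16, 1996 + 4 days = Apr 20, 1996.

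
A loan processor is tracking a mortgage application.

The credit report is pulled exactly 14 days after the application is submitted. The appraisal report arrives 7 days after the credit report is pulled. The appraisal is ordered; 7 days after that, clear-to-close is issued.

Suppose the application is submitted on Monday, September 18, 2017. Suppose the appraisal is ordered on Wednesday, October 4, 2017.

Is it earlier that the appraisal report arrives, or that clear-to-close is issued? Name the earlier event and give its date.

The appraisal report arrives — Monday, October 9, 2017

The application is submitted: Sep 18, 2017.
The credit report is pulled: Sep 18, 2017 + 14 days = Oct 2, 2017.
The appraisal report arrives: Oct 2, 2017 + 7 days = Oct 9, 2017.
The appraisal is ordered: Oct 4, 2017.
Clear-to-close is issued: Oct 4, 2017 + 7 days = Oct 11, 2017.
Comparing: the appraisal report arrives on Oct 9, 2017 vs clear-to-close is issued on Oct 11, 2017. Earlier: the appraisal report arrives.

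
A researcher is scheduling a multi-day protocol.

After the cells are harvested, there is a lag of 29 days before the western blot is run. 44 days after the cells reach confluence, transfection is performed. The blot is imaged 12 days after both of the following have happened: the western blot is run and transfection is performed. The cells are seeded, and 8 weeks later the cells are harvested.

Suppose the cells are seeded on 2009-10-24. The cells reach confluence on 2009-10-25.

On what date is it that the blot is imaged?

2010-01-29

The cells are seeded: Oct 24, 2009.
The cells are harvested: Oct 24, 2009 + 8 weeks = Dec 19, 2009.
The western blot is run: Dec 19, 2009 + 29 days = Jan 17, 2010.
The cells reach confluence: Oct 25, 2009.
Transfection is performed: Oct 25, 2009 + 44 days = Dec 8, 2009.
Both prerequisites met — the western blot is run (Jan 17, 2010), transfection is performed (Dec 8, 2009); the later is Jan 17, 2010.
The blot is imaged: Jan 17, 2010 + 12 days = Jan 29, 2010.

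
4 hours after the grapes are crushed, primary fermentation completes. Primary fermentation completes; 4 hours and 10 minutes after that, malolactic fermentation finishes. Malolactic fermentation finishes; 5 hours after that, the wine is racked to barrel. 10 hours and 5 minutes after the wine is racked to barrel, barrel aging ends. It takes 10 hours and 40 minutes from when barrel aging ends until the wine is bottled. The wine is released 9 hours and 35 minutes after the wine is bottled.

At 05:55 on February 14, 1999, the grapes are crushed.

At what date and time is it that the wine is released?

01:25 on February 16, 1999

The grapes are crushed: 05:55 Feb 14, 1999.
Primary fermentation completes: 05:55 Feb 14, 1999 + 4h = 09:55 Feb 14, 1999.
Malolactic fermentation finishes: 09:55 Feb 14, 1999 + 4h10m = 14:05 Feb 14, 1999.
The wine is racked to barrel: 14:05 Feb 14, 1999 + 5h = 19:05 Feb 14, 1999.
Barrel aging ends: 19:05 Feb 14, 1999 + 10h05m = 05:10 Feb 15, 1999.
The wine is bottled: 05:10 Feb 15, 1999 + 10h40m = 15:50 Feb 15, 1999.
The wine is released: 15:50 Feb 15, 1999 + 9h35m = 01:25 Feb 16, 1999.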